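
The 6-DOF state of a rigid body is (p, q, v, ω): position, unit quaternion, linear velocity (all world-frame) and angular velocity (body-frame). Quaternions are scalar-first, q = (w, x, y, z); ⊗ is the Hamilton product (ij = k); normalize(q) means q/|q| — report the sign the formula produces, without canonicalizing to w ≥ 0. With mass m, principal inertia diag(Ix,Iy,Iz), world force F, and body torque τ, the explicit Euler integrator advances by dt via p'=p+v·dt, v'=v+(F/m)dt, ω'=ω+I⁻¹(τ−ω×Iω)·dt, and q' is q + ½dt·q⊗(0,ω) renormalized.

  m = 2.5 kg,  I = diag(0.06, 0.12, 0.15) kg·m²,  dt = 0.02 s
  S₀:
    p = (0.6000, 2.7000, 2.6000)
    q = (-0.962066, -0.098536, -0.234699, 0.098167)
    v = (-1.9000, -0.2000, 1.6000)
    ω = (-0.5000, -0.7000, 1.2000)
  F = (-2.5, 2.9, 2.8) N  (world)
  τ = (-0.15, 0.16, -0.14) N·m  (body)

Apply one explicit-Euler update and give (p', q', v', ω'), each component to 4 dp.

p + v·dt = (0.5620, 2.6960, 2.6320)
new velocity v' = (-1.9200, -0.1768, 1.6224)
gyro term ω×Iω = (-0.0252, 0.0540, 0.0210)
angular accel α = (-2.0800, 0.8833, -1.0733)
new body rate ω' = (-0.5416, -0.6823, 1.1785)
2q̇ = q⊗(0,ω) = (-0.3313577, 0.2681111, 0.7426059, -1.2028535)
q' = normalize(q + ½dt·q⊗(0,ω)) = (-0.9653, -0.0958, -0.2272, 0.0861)

p' = (0.5620, 2.6960, 2.6320)
q' = (-0.9653, -0.0958, -0.2272, 0.0861)
v' = (-1.9200, -0.1768, 1.6224)
ω' = (-0.5416, -0.6823, 1.1785)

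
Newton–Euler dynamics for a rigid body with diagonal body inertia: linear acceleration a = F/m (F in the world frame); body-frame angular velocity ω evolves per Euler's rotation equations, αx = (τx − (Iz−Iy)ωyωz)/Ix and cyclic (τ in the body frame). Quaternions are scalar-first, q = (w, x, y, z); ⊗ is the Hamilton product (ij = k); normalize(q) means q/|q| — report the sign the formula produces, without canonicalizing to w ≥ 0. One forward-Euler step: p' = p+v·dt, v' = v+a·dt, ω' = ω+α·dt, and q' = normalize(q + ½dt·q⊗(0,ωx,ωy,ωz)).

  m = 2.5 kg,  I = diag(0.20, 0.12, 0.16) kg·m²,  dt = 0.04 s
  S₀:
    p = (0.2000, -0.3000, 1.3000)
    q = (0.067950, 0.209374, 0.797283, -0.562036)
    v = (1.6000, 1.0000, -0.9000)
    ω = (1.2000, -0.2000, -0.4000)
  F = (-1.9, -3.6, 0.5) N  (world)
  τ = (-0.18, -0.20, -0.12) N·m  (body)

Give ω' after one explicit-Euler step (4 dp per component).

α = I⁻¹(τ − ω×Iω) = (-0.9160, -1.5067, -0.8700)
new body rate ω' = (1.1634, -0.2603, -0.4348)

ω' = (1.1634, -0.2603, -0.4348)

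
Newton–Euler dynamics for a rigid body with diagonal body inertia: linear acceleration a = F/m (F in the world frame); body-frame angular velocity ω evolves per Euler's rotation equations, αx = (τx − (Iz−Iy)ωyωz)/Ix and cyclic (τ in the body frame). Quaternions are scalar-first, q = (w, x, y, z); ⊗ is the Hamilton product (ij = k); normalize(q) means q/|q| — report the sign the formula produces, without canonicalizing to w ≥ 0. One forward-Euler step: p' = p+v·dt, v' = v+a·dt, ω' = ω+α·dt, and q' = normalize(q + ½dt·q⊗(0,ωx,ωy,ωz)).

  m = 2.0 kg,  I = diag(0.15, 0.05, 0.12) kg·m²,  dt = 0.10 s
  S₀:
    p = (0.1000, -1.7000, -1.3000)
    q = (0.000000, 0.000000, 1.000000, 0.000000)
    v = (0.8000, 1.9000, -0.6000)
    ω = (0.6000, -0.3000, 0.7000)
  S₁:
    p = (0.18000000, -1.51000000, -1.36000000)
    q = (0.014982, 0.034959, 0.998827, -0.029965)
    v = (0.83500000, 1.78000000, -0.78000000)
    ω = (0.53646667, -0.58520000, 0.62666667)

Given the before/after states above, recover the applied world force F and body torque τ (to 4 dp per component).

rate change Δω = (-0.06353333, -0.28520000, -0.07333333)
precession coupling = (-0.0147, 0.0126, 0.0180)
I·α + gyro = (-0.1100, -0.1300, -0.0700)
velocity change Δv = (0.03500000, -0.12000000, -0.18000000)
m·(v₁−v₀)/dt = (0.7000, -2.4000, -3.6000)

F = (0.7000, -2.4000, -3.6000)
τ = (-0.1100, -0.1300, -0.0700)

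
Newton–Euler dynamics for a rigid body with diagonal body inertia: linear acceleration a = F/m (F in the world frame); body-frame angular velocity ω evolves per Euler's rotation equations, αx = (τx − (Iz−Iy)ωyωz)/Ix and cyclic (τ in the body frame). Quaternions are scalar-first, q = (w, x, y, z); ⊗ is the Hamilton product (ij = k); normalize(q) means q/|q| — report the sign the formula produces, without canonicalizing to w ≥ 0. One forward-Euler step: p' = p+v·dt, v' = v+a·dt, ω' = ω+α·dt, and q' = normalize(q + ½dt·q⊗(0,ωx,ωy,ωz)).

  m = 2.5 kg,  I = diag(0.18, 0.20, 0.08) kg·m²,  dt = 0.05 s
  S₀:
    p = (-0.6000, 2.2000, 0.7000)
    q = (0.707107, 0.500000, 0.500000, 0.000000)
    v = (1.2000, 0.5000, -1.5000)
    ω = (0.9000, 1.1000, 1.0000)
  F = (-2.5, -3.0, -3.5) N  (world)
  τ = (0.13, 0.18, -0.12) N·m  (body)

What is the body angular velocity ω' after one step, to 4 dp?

ω' = (0.9728, 1.1225, 0.9126)

(τ − ω×Iω)/I = (1.4556, 0.4500, -1.7475)
ω + α·dt = (0.9728, 1.1225, 0.9126)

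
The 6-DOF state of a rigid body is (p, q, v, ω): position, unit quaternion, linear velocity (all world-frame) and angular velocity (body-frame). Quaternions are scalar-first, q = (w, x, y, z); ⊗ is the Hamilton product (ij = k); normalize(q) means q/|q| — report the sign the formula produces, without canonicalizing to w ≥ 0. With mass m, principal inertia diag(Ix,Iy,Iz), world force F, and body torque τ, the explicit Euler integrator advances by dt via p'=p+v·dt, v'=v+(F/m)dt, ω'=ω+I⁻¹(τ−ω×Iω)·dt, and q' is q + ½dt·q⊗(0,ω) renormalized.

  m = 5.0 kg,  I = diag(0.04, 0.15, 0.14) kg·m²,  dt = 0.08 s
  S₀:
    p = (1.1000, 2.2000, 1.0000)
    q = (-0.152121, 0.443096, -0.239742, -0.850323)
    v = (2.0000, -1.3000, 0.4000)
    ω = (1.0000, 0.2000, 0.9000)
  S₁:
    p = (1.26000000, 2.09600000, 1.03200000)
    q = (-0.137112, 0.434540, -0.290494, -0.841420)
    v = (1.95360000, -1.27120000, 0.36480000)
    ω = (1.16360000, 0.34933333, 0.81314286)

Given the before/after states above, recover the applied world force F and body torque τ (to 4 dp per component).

F = (-2.9000, 1.8000, -2.2000)
τ = (0.0800, 0.1900, -0.1300)

Δω = ω₁−ω₀ = (0.16360000, 0.14933333, -0.08685714)
I·α + gyro = (0.0800, 0.1900, -0.1300)
Δv = v₁−v₀ = (-0.04640000, 0.02880000, -0.03520000)
applied force F = (-2.9000, 1.8000, -2.2000)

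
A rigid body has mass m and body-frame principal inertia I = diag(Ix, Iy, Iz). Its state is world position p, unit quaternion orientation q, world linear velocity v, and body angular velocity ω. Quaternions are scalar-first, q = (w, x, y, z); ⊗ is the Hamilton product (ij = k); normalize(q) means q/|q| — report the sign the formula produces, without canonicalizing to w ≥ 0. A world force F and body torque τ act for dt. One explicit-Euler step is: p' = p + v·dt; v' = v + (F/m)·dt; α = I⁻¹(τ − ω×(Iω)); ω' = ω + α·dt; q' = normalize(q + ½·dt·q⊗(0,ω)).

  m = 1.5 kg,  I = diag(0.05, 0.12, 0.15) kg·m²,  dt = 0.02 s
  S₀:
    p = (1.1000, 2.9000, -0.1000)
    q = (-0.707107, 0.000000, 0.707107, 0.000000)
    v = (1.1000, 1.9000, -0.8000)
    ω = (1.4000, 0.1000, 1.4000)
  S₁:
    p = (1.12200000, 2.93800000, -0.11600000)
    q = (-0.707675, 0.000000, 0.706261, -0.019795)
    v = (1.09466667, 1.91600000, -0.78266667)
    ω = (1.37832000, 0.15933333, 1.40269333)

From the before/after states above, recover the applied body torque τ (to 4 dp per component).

τ = (-0.0500, 0.1600, 0.0300)

rate change Δω = (-0.02168000, 0.05933333, 0.00269333)
precession coupling = (0.0042, -0.1960, 0.0098)
I·α + gyro = (-0.0500, 0.1600, 0.0300)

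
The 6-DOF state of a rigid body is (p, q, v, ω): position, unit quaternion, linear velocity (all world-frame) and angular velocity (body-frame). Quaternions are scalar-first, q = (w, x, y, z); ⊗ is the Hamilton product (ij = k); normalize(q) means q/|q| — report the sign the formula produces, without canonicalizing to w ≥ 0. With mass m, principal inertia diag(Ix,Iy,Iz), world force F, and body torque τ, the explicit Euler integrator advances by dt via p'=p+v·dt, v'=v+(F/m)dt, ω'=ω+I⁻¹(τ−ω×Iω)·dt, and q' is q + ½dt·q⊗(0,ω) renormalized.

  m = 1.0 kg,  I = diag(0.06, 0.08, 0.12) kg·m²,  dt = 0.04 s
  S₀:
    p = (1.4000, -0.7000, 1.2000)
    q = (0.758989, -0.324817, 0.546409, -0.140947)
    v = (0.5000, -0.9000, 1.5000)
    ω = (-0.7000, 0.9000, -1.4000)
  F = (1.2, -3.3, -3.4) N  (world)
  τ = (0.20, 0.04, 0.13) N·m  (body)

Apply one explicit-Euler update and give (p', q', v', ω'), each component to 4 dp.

p' = (1.4200, -0.7360, 1.2600)
q' = (0.7402, -0.3480, 0.5526, -0.1603)
v' = (0.5480, -1.0320, 1.3640)
ω' = (-0.5331, 0.9494, -1.3525)

angular accel α = (4.1733, 1.2350, 1.1883)
ω + α·dt = (-0.5331, 0.9494, -1.3525)
Hamilton product q⊗(0,ω) = (-0.9164658, -1.1694126, 0.3270092, -0.9724336)
updated quaternion q' = (0.7402, -0.3480, 0.5526, -0.1603)
a = (1.2000, -3.3000, -3.4000)
new position p' = (1.4200, -0.7360, 1.2600)
v' = v + a·dt = (0.5480, -1.0320, 1.3640)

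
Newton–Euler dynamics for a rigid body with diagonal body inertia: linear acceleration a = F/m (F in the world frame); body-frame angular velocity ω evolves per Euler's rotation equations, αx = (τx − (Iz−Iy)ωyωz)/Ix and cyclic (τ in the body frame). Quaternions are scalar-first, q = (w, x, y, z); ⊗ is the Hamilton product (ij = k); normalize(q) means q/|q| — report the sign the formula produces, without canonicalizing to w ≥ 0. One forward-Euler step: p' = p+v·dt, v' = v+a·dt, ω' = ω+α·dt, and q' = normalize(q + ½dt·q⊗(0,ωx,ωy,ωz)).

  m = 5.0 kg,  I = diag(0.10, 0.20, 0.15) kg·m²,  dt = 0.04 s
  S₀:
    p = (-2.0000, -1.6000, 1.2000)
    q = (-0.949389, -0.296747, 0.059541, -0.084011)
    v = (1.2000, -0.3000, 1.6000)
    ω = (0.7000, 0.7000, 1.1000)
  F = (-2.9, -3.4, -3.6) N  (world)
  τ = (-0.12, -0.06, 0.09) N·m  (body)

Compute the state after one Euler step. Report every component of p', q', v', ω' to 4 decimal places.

p' = (-1.9520, -1.6120, 1.2640)
q' = (-0.9438, -0.3074, 0.0516, -0.1098)
v' = (1.1768, -0.3272, 1.5712)
ω' = (0.6674, 0.6957, 1.1109)

p' = p + v·dt = (-1.9520, -1.6120, 1.2640)
v' = v + a·dt = (1.1768, -0.3272, 1.5712)
precession coupling ω×(Iω) = (-0.0385, -0.0385, 0.0490)
(τ − ω×Iω)/I = (-0.8150, -0.1075, 0.2733)
new body rate ω' = (0.6674, 0.6957, 1.1109)
q⊗(0,ω) = (0.2584563, -0.5402695, -0.3969583, -1.2937295)
q' = normalize(q + ½dt·q⊗(0,ω)) = (-0.9438, -0.3074, 0.0516, -0.1098)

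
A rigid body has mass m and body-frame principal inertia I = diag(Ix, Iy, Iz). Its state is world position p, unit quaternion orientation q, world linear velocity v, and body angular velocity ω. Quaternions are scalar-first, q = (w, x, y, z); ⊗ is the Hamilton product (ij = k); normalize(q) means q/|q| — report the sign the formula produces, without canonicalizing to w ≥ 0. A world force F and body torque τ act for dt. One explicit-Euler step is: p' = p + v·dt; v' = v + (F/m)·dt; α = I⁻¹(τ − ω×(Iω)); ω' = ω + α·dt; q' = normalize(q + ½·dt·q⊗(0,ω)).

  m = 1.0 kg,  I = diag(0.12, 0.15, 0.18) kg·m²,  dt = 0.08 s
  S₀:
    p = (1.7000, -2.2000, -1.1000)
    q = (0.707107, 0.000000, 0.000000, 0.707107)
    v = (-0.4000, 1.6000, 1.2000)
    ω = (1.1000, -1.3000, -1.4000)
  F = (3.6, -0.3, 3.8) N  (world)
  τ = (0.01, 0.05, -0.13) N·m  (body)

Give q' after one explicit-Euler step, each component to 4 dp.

q' = (0.7438, 0.0676, -0.0056, 0.6649)

q⊗(0,ω) = (0.9899498, 1.6970568, -0.1414214, -0.9899498)
q + ½dt·q⊗(0,ω), renormalized = (0.7438, 0.0676, -0.0056, 0.6649)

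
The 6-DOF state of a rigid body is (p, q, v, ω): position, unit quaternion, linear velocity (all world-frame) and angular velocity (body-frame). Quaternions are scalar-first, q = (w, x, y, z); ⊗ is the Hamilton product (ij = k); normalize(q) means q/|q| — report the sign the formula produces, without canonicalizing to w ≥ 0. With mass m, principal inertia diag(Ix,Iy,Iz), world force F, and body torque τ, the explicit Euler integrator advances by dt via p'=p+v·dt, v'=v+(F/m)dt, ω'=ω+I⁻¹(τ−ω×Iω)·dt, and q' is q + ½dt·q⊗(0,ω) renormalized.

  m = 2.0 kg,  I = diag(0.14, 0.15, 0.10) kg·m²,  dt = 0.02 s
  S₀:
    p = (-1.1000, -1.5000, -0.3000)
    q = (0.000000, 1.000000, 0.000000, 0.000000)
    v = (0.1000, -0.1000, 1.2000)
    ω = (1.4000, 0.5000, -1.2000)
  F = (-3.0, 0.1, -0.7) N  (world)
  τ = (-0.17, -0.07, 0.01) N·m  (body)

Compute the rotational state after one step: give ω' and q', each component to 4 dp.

ω' = (1.3714, 0.4996, -1.1994)
q' = (-0.0140, 0.9998, 0.0120, 0.0050)

angular accel α = (-1.4286, -0.0187, 0.0300)
ω + α·dt = (1.3714, 0.4996, -1.1994)
q⊗(0,ω) = (-1.4000000, 0.0000000, 1.2000000, 0.5000000)
q' = normalize(q + ½dt·q⊗(0,ω)) = (-0.0140, 0.9998, 0.0120, 0.0050)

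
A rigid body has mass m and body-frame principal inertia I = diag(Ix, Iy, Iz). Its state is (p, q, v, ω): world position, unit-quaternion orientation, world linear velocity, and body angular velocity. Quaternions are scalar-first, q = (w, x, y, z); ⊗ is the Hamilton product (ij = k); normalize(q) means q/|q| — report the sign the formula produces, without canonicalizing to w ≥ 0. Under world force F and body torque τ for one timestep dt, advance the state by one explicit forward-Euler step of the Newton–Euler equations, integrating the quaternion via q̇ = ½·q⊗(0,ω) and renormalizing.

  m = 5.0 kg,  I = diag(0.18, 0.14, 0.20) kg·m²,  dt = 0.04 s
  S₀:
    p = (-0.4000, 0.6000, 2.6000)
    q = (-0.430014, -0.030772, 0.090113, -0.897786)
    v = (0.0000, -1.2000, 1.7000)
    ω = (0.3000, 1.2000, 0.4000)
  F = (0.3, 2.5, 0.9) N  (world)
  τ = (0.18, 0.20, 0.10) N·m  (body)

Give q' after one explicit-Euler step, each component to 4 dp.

q' = (-0.4247, -0.0111, 0.0746, -0.9022)

2q̇ = q⊗(0,ω) = (0.2602104, 0.9843842, -0.7730438, -0.2359659)
q' = normalize(q + ½dt·q⊗(0,ω)) = (-0.4247, -0.0111, 0.0746, -0.9022)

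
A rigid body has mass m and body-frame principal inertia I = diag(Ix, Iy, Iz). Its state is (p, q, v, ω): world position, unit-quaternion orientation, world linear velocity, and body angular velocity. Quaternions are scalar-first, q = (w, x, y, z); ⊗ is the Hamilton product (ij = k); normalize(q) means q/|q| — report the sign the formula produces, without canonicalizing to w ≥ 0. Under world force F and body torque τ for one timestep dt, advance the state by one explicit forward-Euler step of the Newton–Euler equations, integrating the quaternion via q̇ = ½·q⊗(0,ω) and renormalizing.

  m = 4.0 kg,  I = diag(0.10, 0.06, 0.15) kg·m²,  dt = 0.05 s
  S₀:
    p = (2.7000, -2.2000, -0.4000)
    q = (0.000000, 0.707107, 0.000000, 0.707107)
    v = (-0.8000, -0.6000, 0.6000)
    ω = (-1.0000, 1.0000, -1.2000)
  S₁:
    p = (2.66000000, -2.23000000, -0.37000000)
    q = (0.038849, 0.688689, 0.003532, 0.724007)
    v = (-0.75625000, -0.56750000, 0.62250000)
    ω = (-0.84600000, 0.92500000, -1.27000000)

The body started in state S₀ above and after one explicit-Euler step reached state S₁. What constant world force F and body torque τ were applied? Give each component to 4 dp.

F = (3.5000, 2.6000, 1.8000)
τ = (0.2000, -0.1500, -0.1700)

Δω = ω₁−ω₀ = (0.15400000, -0.07500000, -0.07000000)
gyro term ω₀×Iω₀ = (-0.1080, -0.0600, 0.0400)
I·α + gyro = (0.2000, -0.1500, -0.1700)
v₁ − v₀ = (0.04375000, 0.03250000, 0.02250000)
m·(v₁−v₀)/dt = (3.5000, 2.6000, 1.8000)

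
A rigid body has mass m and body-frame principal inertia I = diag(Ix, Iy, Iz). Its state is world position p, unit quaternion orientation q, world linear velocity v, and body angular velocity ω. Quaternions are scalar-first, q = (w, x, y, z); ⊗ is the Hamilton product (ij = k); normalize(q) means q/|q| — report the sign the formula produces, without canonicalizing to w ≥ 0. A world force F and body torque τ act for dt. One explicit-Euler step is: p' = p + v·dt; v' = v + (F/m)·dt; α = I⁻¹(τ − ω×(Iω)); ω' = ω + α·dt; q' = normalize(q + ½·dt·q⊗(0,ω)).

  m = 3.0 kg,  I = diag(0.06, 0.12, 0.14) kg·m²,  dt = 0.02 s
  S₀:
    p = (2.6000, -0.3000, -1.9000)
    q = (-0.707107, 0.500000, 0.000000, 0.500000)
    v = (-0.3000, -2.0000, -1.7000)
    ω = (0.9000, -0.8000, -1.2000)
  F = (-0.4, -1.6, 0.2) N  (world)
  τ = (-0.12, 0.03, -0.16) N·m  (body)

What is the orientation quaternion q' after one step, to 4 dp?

q' = (-0.7055, 0.4976, 0.0162, 0.5044)

2q̇ = q⊗(0,ω) = (0.1500000, -0.2363963, 1.6156856, 0.4485284)
q' = normalize(q + ½dt·q⊗(0,ω)) = (-0.7055, 0.4976, 0.0162, 0.5044)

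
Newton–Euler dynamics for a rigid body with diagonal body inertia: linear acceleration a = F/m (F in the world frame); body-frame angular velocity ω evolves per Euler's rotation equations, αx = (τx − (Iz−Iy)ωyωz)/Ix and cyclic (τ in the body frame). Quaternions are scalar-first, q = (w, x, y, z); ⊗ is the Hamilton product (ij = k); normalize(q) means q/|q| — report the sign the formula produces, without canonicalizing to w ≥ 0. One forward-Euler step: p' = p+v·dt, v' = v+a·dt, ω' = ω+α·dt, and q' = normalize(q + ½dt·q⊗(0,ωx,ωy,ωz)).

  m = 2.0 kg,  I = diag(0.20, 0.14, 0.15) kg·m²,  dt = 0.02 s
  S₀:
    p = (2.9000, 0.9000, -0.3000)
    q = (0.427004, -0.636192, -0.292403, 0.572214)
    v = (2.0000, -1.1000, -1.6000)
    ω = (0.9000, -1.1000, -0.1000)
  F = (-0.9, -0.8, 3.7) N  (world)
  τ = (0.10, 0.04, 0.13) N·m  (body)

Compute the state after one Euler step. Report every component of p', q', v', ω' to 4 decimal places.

p + v·dt = (2.9400, 0.8780, -0.3320)
v' = v + a·dt = (1.9910, -1.1080, -1.5630)
precession coupling ω×(Iω) = (0.0011, -0.0045, 0.0594)
angular accel α = (0.4945, 0.3179, 0.4707)
ω + α·dt = (0.9099, -1.0936, -0.0906)
q⊗(0,ω) = (0.3081509, 1.0429793, -0.0183310, 0.9202735)
q + ½dt·q⊗(0,ω), renormalized = (0.4300, -0.6257, -0.2926, 0.5814)

p' = (2.9400, 0.8780, -0.3320)
q' = (0.4300, -0.6257, -0.2926, 0.5814)
v' = (1.9910, -1.1080, -1.5630)
ω' = (0.9099, -1.0936, -0.0906)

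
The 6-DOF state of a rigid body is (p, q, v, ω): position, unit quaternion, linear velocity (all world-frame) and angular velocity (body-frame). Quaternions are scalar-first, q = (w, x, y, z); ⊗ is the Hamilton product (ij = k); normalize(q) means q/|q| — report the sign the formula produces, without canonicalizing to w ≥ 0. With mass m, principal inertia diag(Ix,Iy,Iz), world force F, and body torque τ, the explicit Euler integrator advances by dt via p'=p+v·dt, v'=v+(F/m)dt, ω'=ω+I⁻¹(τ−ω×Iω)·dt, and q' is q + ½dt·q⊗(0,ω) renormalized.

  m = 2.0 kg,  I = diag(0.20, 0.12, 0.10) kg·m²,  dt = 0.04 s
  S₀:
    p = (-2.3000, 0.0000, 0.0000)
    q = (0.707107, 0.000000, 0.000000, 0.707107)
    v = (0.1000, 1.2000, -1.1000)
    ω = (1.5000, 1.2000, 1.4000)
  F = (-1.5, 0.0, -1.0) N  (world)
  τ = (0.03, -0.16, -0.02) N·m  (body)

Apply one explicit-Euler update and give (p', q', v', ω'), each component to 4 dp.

p' = p + v·dt = (-2.2960, 0.0480, -0.0440)
v' = v + a·dt = (0.0700, 1.2000, -1.1200)
ω×(Iω) gyroscopic = (-0.0336, 0.2100, -0.1440)
(τ − ω×Iω)/I = (0.3180, -3.0833, 1.2400)
new body rate ω' = (1.5127, 1.0767, 1.4496)
q⊗(0,ω) = (-0.9899498, 0.2121321, 1.9091889, 0.9899498)
q' = normalize(q + ½dt·q⊗(0,ω)) = (0.6865, 0.0042, 0.0381, 0.7261)

p' = (-2.2960, 0.0480, -0.0440)
q' = (0.6865, 0.0042, 0.0381, 0.7261)
v' = (0.0700, 1.2000, -1.1200)
ω' = (1.5127, 1.0767, 1.4496)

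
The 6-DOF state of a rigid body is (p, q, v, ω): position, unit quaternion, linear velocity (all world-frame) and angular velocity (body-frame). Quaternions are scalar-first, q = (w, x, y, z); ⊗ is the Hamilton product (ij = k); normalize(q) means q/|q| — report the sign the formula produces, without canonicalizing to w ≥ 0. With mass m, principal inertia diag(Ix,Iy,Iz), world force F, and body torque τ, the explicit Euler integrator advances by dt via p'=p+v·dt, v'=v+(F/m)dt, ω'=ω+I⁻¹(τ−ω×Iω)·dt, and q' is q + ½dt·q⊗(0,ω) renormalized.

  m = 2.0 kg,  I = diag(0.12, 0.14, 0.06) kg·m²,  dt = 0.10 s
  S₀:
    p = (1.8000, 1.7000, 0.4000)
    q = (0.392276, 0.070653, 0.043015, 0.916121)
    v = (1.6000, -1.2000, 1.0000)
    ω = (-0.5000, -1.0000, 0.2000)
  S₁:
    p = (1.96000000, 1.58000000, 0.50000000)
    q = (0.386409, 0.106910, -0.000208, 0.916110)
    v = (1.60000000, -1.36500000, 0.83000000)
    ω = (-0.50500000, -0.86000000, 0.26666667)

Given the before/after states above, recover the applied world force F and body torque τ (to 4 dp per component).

F = (0.0000, -3.3000, -3.4000)
τ = (0.0100, 0.1900, 0.0500)

Δω = ω₁−ω₀ = (-0.00500000, 0.14000000, 0.06666667)
precession coupling = (0.0160, -0.0060, 0.0100)
applied torque τ = (0.0100, 0.1900, 0.0500)
v₁ − v₀ = (0.00000000, -0.16500000, -0.17000000)
m·(v₁−v₀)/dt = (0.0000, -3.3000, -3.4000)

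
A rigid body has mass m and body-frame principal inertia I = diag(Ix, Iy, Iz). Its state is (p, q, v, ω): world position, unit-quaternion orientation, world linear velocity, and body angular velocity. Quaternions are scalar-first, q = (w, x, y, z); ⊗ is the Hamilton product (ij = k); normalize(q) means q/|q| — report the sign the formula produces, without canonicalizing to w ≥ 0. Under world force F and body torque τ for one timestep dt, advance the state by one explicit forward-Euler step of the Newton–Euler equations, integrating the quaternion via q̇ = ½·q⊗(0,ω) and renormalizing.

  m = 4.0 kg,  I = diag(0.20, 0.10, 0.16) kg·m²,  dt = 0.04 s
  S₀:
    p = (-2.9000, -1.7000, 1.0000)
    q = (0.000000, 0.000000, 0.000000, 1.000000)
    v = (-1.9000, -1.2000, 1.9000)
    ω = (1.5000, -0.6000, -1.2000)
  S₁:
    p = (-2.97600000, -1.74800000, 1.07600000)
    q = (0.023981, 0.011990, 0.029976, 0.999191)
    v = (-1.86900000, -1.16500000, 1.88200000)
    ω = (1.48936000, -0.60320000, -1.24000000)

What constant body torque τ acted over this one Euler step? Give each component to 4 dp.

τ = (-0.0100, -0.0800, -0.0700)

rate change Δω = (-0.01064000, -0.00320000, -0.04000000)
precession coupling = (0.0432, -0.0720, 0.0900)
τ = I·(Δω/dt) + ω₀×(Iω₀) = (-0.0100, -0.0800, -0.0700)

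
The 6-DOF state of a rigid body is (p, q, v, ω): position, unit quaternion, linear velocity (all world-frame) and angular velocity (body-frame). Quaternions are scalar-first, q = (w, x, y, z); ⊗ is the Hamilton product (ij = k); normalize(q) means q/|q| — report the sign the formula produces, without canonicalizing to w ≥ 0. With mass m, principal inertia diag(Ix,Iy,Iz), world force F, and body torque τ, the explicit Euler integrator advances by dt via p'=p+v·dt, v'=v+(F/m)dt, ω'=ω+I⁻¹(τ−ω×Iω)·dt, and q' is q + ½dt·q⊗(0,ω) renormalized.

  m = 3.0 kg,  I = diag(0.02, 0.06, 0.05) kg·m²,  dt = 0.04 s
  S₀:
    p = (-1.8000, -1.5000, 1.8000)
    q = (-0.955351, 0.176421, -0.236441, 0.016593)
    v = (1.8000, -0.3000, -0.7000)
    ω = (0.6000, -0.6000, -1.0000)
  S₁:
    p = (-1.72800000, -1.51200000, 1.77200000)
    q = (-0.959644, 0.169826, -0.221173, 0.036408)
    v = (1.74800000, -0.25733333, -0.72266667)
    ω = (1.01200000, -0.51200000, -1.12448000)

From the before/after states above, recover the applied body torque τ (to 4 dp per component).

τ = (0.2000, 0.1500, -0.1700)

rate change Δω = (0.41200000, 0.08800000, -0.12448000)
ω₀×(Iω₀) = (-0.0060, 0.0180, -0.0144)
τ = I·(Δω/dt) + ω₀×(Iω₀) = (0.2000, 0.1500, -0.1700)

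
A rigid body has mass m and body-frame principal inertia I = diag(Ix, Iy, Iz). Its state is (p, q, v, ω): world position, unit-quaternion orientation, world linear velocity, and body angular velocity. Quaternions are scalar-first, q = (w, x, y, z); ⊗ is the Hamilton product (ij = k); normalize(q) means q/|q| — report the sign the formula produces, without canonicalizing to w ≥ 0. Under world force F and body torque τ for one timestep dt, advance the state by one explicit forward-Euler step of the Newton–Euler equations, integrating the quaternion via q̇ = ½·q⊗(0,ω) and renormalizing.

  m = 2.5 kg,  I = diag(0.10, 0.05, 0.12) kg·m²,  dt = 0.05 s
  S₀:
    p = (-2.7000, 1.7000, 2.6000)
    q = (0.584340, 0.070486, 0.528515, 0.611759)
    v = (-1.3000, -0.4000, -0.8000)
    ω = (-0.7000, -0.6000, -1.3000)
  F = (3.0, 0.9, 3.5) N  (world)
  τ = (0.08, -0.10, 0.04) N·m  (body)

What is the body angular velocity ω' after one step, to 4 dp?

ω' = (-0.6873, -0.6818, -1.2746)

angular accel α = (0.2540, -1.6360, 0.5083)
new body rate ω' = (-0.6873, -0.6818, -1.2746)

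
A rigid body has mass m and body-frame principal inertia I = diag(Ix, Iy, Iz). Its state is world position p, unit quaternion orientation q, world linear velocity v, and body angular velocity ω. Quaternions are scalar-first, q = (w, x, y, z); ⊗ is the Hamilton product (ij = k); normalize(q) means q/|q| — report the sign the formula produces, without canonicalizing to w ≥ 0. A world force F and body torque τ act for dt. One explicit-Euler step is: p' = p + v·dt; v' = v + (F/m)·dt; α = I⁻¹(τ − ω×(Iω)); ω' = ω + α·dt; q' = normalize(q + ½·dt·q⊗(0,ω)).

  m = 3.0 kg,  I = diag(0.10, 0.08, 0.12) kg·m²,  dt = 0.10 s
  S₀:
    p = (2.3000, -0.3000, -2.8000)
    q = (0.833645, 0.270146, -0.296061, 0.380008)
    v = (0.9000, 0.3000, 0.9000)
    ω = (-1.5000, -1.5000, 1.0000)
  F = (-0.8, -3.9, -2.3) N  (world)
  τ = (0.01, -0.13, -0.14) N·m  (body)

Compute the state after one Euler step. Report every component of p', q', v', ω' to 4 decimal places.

p' = p + v·dt = (2.3900, -0.2700, -2.7100)
new velocity v' = (0.8733, 0.1700, 0.8233)
α = I⁻¹(τ − ω×Iω) = (0.7000, -2.0000, -0.7917)
ω + α·dt = (-1.4300, -1.7000, 0.9208)
2q̇ = q⊗(0,ω) = (-0.4188805, -0.9765165, -2.0906255, -0.0156655)
updated quaternion q' = (0.8072, 0.2198, -0.3979, 0.3766)

p' = (2.3900, -0.2700, -2.7100)
q' = (0.8072, 0.2198, -0.3979, 0.3766)
v' = (0.8733, 0.1700, 0.8233)
ω' = (-1.4300, -1.7000, 0.9208)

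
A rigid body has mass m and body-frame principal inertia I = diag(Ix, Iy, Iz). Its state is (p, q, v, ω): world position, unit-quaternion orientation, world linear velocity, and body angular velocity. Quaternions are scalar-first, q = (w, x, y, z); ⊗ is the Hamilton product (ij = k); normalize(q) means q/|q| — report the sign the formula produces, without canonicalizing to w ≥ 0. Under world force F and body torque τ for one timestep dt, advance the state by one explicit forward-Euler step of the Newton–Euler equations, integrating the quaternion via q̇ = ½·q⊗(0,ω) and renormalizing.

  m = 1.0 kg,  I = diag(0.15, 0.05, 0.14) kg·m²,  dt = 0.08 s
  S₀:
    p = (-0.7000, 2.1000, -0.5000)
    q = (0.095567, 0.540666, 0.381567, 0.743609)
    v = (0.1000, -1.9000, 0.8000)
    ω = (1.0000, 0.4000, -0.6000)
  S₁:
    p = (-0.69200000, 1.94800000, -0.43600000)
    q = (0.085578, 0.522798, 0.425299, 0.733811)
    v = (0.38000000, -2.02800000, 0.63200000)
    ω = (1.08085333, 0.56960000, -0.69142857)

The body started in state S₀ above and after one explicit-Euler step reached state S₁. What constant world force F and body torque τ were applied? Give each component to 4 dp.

F = (3.5000, -1.6000, -2.1000)
τ = (0.1300, 0.1000, -0.2000)

velocity change Δv = (0.28000000, -0.12800000, -0.16800000)
F = m·Δv/dt = (3.5000, -1.6000, -2.1000)
Δω = ω₁−ω₀ = (0.08085333, 0.16960000, -0.09142857)
τ = I·(Δω/dt) + ω₀×(Iω₀) = (0.1300, 0.1000, -0.2000)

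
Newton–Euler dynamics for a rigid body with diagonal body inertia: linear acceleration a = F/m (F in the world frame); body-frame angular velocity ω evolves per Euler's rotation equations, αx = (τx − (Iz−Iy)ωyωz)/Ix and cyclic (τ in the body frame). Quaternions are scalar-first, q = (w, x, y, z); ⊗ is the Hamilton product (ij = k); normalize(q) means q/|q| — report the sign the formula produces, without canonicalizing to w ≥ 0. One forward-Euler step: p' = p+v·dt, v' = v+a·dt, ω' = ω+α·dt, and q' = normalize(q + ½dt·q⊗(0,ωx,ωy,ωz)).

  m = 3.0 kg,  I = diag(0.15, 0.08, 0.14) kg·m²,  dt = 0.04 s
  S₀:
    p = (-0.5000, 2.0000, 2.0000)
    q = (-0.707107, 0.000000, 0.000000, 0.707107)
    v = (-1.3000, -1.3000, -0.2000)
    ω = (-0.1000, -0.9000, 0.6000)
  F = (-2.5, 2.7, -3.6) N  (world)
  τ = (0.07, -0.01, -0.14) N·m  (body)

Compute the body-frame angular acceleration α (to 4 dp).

ω×(Iω) gyroscopic = (-0.0324, -0.0006, -0.0063)
(τ − ω×Iω)/I = (0.6827, -0.1175, -0.9550)

α = (0.6827, -0.1175, -0.9550)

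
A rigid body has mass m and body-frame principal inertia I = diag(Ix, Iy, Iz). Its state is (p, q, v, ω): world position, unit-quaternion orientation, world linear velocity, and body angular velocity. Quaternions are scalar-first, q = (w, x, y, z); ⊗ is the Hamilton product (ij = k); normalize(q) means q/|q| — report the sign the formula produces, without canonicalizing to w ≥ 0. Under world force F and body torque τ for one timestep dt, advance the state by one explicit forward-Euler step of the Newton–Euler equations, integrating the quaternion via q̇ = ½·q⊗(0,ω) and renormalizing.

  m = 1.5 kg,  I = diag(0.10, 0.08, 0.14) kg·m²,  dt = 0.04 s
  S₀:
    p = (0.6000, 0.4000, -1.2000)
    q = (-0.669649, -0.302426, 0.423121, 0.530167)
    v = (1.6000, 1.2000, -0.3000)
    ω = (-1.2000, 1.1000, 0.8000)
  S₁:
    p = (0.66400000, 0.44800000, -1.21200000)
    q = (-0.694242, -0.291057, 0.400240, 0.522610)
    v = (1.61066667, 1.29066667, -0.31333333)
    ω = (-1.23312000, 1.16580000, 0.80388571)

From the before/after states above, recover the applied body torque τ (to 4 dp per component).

ω₁ − ω₀ = (-0.03312000, 0.06580000, 0.00388571)
gyro term ω₀×Iω₀ = (0.0528, 0.0384, 0.0264)
I·α + gyro = (-0.0300, 0.1700, 0.0400)

τ = (-0.0300, 0.1700, 0.0400)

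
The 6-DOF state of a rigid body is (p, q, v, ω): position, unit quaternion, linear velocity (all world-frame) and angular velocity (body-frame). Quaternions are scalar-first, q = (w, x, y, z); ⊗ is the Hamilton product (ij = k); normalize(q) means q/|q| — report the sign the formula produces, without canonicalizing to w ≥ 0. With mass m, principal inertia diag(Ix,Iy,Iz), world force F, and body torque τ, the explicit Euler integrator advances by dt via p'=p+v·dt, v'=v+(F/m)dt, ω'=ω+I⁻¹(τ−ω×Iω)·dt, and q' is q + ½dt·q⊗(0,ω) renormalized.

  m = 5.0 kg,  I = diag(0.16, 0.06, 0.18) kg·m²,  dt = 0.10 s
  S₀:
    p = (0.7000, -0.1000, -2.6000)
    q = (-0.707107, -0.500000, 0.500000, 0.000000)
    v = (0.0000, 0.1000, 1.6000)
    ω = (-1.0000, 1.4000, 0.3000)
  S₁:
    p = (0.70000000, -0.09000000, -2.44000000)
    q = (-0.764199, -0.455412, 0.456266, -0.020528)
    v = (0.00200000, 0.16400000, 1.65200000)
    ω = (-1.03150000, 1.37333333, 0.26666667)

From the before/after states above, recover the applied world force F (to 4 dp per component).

F = (0.1000, 3.2000, 2.6000)

velocity change Δv = (0.00200000, 0.06400000, 0.05200000)
applied force F = (0.1000, 3.2000, 2.6000)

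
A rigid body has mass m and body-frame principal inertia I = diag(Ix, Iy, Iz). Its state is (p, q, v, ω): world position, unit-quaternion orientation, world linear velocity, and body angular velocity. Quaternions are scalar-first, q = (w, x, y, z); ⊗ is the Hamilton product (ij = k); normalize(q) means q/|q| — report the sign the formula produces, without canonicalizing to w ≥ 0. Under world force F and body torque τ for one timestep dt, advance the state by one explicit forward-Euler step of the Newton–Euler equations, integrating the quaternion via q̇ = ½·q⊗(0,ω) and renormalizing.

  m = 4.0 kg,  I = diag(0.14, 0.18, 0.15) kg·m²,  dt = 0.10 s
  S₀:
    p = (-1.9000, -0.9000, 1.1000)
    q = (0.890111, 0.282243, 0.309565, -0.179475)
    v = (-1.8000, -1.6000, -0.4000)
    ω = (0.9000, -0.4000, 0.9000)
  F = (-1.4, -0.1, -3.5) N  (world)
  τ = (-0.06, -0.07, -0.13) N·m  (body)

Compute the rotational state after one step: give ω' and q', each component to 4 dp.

ω' = (0.8494, -0.4344, 0.8229)
q' = (0.8897, 0.3319, 0.2704, -0.1586)

angular accel α = (-0.5057, -0.3439, -0.7707)
ω + α·dt = (0.8494, -0.4344, 0.8229)
Hamilton product q⊗(0,ω) = (0.0313348, 1.0079184, -0.7715906, 0.4095942)
updated quaternion q' = (0.8897, 0.3319, 0.2704, -0.1586)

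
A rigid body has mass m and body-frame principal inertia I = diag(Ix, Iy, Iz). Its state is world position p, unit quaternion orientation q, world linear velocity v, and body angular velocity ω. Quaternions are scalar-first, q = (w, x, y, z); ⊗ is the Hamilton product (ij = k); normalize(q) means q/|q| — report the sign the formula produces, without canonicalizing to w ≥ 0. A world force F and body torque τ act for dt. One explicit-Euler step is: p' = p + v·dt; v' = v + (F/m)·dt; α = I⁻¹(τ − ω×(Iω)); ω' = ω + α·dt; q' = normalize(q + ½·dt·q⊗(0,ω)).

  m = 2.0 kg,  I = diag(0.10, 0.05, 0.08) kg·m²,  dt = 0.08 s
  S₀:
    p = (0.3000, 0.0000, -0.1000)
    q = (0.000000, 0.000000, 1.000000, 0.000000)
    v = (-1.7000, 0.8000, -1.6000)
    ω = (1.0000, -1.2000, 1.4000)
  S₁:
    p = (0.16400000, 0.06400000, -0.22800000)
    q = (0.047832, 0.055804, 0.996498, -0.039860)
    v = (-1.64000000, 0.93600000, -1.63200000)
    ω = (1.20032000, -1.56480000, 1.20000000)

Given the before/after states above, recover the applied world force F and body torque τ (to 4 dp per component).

v₁ − v₀ = (0.06000000, 0.13600000, -0.03200000)
applied force F = (1.5000, 3.4000, -0.8000)
ω₁ − ω₀ = (0.20032000, -0.36480000, -0.20000000)
precession coupling = (-0.0504, 0.0280, 0.0600)
applied torque τ = (0.2000, -0.2000, -0.1400)

F = (1.5000, 3.4000, -0.8000)
τ = (0.2000, -0.2000, -0.1400)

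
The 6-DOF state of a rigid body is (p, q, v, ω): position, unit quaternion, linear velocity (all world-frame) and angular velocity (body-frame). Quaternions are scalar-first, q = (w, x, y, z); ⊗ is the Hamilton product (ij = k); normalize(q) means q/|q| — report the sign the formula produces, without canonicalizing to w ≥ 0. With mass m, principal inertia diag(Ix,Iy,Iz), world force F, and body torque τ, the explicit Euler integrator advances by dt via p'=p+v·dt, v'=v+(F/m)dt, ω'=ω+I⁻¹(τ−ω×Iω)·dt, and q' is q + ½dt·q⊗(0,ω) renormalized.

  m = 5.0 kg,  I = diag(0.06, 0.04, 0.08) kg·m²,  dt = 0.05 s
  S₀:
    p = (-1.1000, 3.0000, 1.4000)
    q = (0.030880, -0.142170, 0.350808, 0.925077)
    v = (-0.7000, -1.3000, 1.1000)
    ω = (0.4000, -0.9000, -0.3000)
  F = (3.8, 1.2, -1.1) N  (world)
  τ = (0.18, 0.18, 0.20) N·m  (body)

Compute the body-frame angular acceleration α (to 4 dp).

α = (2.8200, 4.4400, 2.4100)

gyro term ω×Iω = (0.0108, 0.0024, 0.0072)
angular accel α = (2.8200, 4.4400, 2.4100)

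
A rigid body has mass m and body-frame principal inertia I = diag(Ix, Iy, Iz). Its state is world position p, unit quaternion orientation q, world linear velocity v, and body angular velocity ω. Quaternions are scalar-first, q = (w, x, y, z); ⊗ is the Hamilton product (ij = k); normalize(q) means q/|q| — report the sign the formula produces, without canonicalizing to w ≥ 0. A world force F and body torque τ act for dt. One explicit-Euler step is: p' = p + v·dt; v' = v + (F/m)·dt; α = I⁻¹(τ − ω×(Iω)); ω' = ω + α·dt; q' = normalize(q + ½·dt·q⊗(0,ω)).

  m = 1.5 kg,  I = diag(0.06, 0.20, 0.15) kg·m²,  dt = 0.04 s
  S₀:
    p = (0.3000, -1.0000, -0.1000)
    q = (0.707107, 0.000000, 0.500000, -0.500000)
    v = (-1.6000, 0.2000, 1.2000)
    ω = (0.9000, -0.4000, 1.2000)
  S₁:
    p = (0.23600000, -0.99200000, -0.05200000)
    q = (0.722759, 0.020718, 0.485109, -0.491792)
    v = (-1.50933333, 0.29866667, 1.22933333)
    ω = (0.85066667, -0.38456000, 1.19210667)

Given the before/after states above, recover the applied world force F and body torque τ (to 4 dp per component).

v₁ − v₀ = (0.09066667, 0.09866667, 0.02933333)
applied force F = (3.4000, 3.7000, 1.1000)
rate change Δω = (-0.04933333, 0.01544000, -0.00789333)
ω₀×(Iω₀) = (0.0240, -0.0972, -0.0504)
I·α + gyro = (-0.0500, -0.0200, -0.0800)

F = (3.4000, 3.7000, 1.1000)
τ = (-0.0500, -0.0200, -0.0800)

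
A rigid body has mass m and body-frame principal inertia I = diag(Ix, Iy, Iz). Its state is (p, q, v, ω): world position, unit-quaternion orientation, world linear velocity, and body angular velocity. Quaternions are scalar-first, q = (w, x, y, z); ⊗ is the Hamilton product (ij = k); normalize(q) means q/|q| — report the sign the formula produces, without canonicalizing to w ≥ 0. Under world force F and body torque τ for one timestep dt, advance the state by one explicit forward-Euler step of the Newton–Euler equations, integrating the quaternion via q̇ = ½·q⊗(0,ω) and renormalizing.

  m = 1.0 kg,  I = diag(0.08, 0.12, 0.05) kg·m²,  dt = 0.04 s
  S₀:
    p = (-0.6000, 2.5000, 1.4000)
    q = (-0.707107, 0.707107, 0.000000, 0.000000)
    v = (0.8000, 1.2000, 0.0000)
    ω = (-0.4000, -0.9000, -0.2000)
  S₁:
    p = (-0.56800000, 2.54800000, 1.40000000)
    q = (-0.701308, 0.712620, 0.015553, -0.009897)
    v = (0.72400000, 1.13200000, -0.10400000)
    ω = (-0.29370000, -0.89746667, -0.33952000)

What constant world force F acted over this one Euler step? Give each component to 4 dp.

F = (-1.9000, -1.7000, -2.6000)

Δv = v₁−v₀ = (-0.07600000, -0.06800000, -0.10400000)
applied force F = (-1.9000, -1.7000, -2.6000)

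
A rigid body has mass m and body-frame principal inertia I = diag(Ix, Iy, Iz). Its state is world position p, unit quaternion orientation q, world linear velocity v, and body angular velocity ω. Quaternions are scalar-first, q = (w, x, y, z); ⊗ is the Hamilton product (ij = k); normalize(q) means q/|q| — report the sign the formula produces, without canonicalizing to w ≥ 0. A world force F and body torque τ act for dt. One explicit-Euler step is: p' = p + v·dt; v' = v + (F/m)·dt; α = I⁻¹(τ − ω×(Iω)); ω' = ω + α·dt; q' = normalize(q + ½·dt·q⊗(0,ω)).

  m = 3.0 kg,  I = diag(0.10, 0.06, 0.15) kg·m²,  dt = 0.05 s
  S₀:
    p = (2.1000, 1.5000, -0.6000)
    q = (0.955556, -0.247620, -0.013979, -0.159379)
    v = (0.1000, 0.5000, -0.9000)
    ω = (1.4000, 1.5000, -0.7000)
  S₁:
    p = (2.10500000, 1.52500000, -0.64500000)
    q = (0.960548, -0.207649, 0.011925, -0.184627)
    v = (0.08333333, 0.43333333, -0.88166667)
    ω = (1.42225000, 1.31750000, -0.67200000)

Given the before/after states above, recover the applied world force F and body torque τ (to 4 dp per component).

Δω = ω₁−ω₀ = (0.02225000, -0.18250000, 0.02800000)
precession coupling = (-0.0945, 0.0490, -0.0840)
τ = I·(Δω/dt) + ω₀×(Iω₀) = (-0.0500, -0.1700, 0.0000)
Δv = v₁−v₀ = (-0.01666667, -0.06666667, 0.01833333)
m·(v₁−v₀)/dt = (-1.0000, -4.0000, 1.1000)

F = (-1.0000, -4.0000, 1.1000)
τ = (-0.0500, -0.1700, 0.0000)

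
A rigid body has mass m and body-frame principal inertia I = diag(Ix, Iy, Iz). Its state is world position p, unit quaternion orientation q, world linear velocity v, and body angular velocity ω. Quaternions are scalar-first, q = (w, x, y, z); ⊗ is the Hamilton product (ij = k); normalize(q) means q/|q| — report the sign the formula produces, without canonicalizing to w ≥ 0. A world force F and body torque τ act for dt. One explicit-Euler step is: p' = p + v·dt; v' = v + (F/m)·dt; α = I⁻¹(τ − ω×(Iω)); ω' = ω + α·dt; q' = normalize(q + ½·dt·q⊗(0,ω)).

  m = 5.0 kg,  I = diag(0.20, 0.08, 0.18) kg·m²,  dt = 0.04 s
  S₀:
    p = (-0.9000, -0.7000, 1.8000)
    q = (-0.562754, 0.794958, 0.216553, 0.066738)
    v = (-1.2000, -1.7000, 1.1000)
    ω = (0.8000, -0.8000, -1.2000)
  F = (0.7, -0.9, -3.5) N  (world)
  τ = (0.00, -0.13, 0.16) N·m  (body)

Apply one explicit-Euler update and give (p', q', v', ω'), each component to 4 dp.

p' = (-0.9480, -0.7680, 1.8440)
q' = (-0.5701, 0.7814, 0.2456, 0.0640)
v' = (-1.1944, -1.7072, 1.0720)
ω' = (0.7808, -0.8554, -1.1815)

p + v·dt = (-0.9480, -0.7680, 1.8440)
v + (F/m)dt = (-1.1944, -1.7072, 1.0720)
(τ − ω×Iω)/I = (-0.4800, -1.3850, 0.4622)
ω' = ω + α·dt = (0.7808, -0.8554, -1.1815)
q⊗(0,ω) = (-0.3826384, -0.6566764, 1.4575432, -0.1339040)
q' = normalize(q + ½dt·q⊗(0,ω)) = (-0.5701, 0.7814, 0.2456, 0.0640)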